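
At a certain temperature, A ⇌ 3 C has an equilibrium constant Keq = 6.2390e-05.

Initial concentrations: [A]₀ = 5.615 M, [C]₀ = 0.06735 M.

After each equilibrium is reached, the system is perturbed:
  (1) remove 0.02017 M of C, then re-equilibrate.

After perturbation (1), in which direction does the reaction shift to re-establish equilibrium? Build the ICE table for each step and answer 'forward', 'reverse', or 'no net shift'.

Q₀ = 5.4408e-05 vs Keq = 6.2390e-05 ⇒ Q<K, forward
Step 1:
                    A           C
  I             5.615     0.06735
  C         -0.001047     0.00314
  E             5.614     0.07049
  solve Keq expr → x = 0.001047; check Q = 6.2390e-05
Then remove 0.02017 M of C.
Step 2:
                    A           C
  I             5.614     0.05032
  C         -0.006714     0.02014
  E             5.607     0.07046
  solve Keq expr → x = 0.006714; check Q = 6.2390e-05

Direction: forward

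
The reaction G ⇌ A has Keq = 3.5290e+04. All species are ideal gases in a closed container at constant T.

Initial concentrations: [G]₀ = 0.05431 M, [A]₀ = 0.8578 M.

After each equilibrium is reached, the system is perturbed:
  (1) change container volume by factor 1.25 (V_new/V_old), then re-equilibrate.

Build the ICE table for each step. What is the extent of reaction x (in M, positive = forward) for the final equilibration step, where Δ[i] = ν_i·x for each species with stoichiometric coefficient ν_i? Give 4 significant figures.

x = 0 M

Q₀ = 15.79 vs Keq = 3.5290e+04 ⇒ Q<K, forward
Step 1:
                   G          A
  I          0.05431     0.8578
  C         -0.05428    0.05428
  E       2.5845e-05     0.9121
  solve Keq expr → x = 0.05428; check Q = 3.5290e+04
Then change container volume by factor 1.25 (V_new/V_old).
Step 2:
                   G          A
  I       2.0676e-05     0.7297
  C                0          0
  E       2.0676e-05     0.7297
  solve Keq expr → x = 0; check Q = 3.5290e+04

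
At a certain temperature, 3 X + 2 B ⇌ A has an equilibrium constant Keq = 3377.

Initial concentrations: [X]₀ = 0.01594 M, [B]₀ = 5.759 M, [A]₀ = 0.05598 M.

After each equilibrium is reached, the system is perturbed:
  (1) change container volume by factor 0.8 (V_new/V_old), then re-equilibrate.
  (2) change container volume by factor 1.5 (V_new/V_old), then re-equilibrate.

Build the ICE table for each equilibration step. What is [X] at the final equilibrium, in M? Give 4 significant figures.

Q₀ = 416.7 vs Keq = 3377 ⇒ Q<K, forward
Step 1:
                    X           B           A
  I           0.01594       5.759     0.05598
  C         -0.007877   -0.005251    0.002626
  E          0.008063       5.754     0.05861
  solve Keq expr → x = 0.002626; check Q = 3377
Then change container volume by factor 0.8 (V_new/V_old).
Step 2:
                    X           B           A
  I           0.01008       7.192     0.07326
  C         -0.002564   -0.001709  8.5452e-04
  E          0.007515        7.19     0.07411
  solve Keq expr → x = 8.5452e-04; check Q = 3377
Then change container volume by factor 1.5 (V_new/V_old).
Step 3:
                    X           B           A
  I           0.00501       4.794     0.04941
  C          0.003521    0.002347   -0.001174
  E          0.008531       4.796     0.04823
  solve Keq expr → x = -0.001174; check Q = 3377

[X]_eq = 0.008531 M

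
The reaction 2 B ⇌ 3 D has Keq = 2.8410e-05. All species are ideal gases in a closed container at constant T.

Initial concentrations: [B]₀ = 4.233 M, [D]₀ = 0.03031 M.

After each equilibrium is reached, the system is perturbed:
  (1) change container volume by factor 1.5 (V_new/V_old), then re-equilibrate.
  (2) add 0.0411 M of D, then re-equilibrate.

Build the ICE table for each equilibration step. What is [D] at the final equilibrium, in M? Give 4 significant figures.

[D]_eq = 0.06094 M

Q₀ = 1.5540e-06 vs Keq = 2.8410e-05 ⇒ Q<K, forward
Step 1:
                   B          D
  I            4.233    0.03031
  C         -0.03275    0.04912
  E              4.2    0.07943
  solve Keq expr → x = 0.01637; check Q = 2.8410e-05
Then change container volume by factor 1.5 (V_new/V_old).
Step 2:
                   B          D
  I              2.8    0.05296
  C         -0.00506    0.00759
  E            2.795    0.06055
  solve Keq expr → x = 0.00253; check Q = 2.8410e-05
Then add 0.0411 M of D.
Step 3:
                   B          D
  I            2.795     0.1016
  C          0.02714   -0.04071
  E            2.822    0.06094
  solve Keq expr → x = -0.01357; check Q = 2.8410e-05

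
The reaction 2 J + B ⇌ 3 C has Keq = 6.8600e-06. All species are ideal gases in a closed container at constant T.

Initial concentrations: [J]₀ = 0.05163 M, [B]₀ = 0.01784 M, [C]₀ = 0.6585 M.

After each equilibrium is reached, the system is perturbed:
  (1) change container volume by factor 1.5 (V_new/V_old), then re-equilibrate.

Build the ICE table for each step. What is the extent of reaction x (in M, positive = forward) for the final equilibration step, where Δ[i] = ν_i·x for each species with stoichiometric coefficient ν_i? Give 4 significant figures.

Q₀ = 6004 vs Keq = 6.8600e-06 ⇒ Q>K, reverse
Step 1:
                   J          B          C
  init       0.05163    0.01784     0.6585
  Δ           0.4342     0.2171    -0.6513
  eq          0.4858     0.2349   0.007245
  solve Keq expr → x = -0.2171; check Q = 6.8600e-06
Then change container volume by factor 1.5 (V_new/V_old).
Step 2:
                   J          B          C
  init        0.3239     0.1566    0.00483
  Δ                0          0          0
  eq          0.3239     0.1566    0.00483
  solve Keq expr → x = 0; check Q = 6.8600e-06

x = 0 M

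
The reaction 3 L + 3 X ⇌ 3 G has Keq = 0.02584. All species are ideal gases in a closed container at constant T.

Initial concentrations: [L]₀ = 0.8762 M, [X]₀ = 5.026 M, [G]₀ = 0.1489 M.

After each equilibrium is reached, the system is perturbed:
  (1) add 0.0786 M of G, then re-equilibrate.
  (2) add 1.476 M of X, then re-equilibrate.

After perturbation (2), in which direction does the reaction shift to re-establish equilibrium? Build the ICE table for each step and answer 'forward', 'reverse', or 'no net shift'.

Direction: forward

Q₀ = 3.8655e-05 vs Keq = 0.02584 ⇒ Q<K, forward
Step 1:
                    L           X           G
  Initial      0.8762       5.026      0.1489
  Change       -0.441      -0.441       0.441
  Equil        0.4352       4.585      0.5899
  solve Keq expr → x = 0.147; check Q = 0.02584
Then add 0.0786 M of G.
Step 2:
                    L           X           G
  Initial      0.4352       4.585      0.6685
  Change      0.03152     0.03152    -0.03152
  Equil        0.4667       4.617       0.637
  solve Keq expr → x = -0.01051; check Q = 0.02584
Then add 1.476 M of X.
Step 3:
                    L           X           G
  Initial      0.4667       6.093       0.637
  Change     -0.06978    -0.06978     0.06978
  Equil        0.3969       6.023      0.7068
  solve Keq expr → x = 0.02326; check Q = 0.02584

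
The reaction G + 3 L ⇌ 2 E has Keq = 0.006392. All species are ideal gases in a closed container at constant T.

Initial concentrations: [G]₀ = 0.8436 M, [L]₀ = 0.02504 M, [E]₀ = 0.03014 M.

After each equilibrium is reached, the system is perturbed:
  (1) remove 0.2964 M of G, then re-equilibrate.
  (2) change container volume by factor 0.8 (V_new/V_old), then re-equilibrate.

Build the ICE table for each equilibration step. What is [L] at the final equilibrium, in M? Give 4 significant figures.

[L]_eq = 0.08531 M

Q₀ = 68.59 vs Keq = 0.006392 ⇒ Q>K, reverse
Step 1:
                    G           L           E
  I            0.8436     0.02504     0.03014
  C           0.01441     0.04323    -0.02882
  E             0.858     0.06827    0.001321
  solve Keq expr → x = -0.01441; check Q = 0.006392
Then remove 0.2964 M of G.
Step 2:
                    G           L           E
  I            0.5616     0.06827    0.001321
  C        1.2177e-04  3.6532e-04 -2.4354e-04
  E            0.5617     0.06863    0.001077
  solve Keq expr → x = -1.2177e-04; check Q = 0.006392
Then change container volume by factor 0.8 (V_new/V_old).
Step 3:
                    G           L           E
  I            0.7022     0.08579    0.001347
  C       -1.6115e-04 -4.8344e-04  3.2230e-04
  E             0.702     0.08531    0.001669
  solve Keq expr → x = 1.6115e-04; check Q = 0.006392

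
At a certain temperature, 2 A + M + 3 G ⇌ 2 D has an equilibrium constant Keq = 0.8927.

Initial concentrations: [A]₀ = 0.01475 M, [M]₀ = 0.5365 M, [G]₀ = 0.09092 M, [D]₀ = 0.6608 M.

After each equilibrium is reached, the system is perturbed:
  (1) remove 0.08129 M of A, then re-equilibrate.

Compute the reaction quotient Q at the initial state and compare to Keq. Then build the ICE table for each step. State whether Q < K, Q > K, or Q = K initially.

Q₀ = 4.9775e+06; Q > K (proceeds reverse)

Q₀ = 4.9775e+06 vs Keq = 0.8927 ⇒ Q>K, reverse
Step 1:
                   A          M          G          D
  init       0.01475     0.5365    0.09092     0.6608
  Δ           0.4304     0.2152     0.6455    -0.4304
  eq          0.4451     0.7517     0.7365     0.2304
  solve Keq expr → x = -0.2152; check Q = 0.8927
Then remove 0.08129 M of A.
Step 2:
                   A          M          G          D
  init        0.3638     0.7517     0.7365     0.2304
  Δ          0.01914    0.00957    0.02871   -0.01914
  eq           0.383     0.7612     0.7652     0.2113
  solve Keq expr → x = -0.00957; check Q = 0.8927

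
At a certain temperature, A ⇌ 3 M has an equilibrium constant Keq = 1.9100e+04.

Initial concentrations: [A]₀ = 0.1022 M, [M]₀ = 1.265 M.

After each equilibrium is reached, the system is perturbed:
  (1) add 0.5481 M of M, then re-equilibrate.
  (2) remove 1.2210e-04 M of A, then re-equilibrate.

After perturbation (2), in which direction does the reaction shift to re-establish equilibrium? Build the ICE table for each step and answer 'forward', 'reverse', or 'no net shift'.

Q₀ = 19.81 vs Keq = 1.9100e+04 ⇒ Q<K, forward
Step 1:
                   A          M
  init        0.1022      1.265
  Δ           -0.102      0.306
  eq      2.0300e-04      1.571
  solve Keq expr → x = 0.102; check Q = 1.9100e+04
Then add 0.5481 M of M.
Step 2:
                   A          M
  init    2.0300e-04      2.119
  Δ       2.9459e-04 -8.8378e-04
  eq      4.9759e-04      2.118
  solve Keq expr → x = -2.9459e-04; check Q = 1.9100e+04
Then remove 1.2210e-04 M of A.
Step 3:
                   A          M
  init    3.7549e-04      2.118
  Δ       1.2184e-04 -3.6553e-04
  eq      4.9733e-04      2.118
  solve Keq expr → x = -1.2184e-04; check Q = 1.9100e+04

Direction: reverse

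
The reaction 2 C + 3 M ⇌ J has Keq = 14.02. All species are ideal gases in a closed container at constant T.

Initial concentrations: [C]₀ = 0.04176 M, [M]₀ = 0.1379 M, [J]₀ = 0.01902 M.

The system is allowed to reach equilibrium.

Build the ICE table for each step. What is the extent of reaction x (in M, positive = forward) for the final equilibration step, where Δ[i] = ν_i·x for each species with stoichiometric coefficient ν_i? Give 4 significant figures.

x = -0.0184 M

Q₀ = 4159 vs Keq = 14.02 ⇒ Q>K, reverse
Step 1:
                    C           M           J
  Initial     0.04176      0.1379     0.01902
  Change      0.03679     0.05519     -0.0184
  Equil       0.07855      0.1931  6.2284e-04
  solve Keq expr → x = -0.0184; check Q = 14.02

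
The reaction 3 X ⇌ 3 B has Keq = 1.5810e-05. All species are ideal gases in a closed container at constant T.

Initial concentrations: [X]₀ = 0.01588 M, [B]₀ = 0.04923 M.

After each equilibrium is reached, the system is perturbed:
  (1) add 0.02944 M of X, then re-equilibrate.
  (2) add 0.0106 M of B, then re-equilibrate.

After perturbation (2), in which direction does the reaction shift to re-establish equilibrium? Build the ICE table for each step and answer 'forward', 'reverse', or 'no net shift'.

Q₀ = 29.79 vs Keq = 1.5810e-05 ⇒ Q>K, reverse
Step 1:
                  X         B
  I         0.01588   0.04923
  C         0.04764  -0.04764
  E         0.06352  0.001594
  solve Keq expr → x = -0.01588; check Q = 1.5810e-05
Then add 0.02944 M of X.
Step 2:
                  X         B
  I         0.09296  0.001594
  C       -7.2080e-04 7.2080e-04
  E         0.09224  0.002315
  solve Keq expr → x = 2.4027e-04; check Q = 1.5810e-05
Then add 0.0106 M of B.
Step 3:
                  X         B
  I         0.09224   0.01291
  C         0.01034  -0.01034
  E          0.1026  0.002574
  solve Keq expr → x = -0.003447; check Q = 1.5810e-05

Direction: reverse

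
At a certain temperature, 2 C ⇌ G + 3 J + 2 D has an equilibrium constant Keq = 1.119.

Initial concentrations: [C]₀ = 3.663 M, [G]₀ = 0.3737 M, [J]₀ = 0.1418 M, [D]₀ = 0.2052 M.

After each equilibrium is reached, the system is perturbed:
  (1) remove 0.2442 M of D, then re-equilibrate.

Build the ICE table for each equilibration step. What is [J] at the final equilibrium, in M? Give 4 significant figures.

[J]_eq = 1.847 M

Q₀ = 3.3437e-06 vs Keq = 1.119 ⇒ Q<K, forward
Step 1:
                  C         G         J         D
  I           3.663    0.3737    0.1418    0.2052
  C          -1.062    0.5308     1.592     1.062
  E           2.601    0.9045     1.734     1.267
  solve Keq expr → x = 0.5308; check Q = 1.119
Then remove 0.2442 M of D.
Step 2:
                  C         G         J         D
  I           2.601    0.9045     1.734     1.023
  C        -0.07483   0.03741    0.1122   0.07483
  E           2.527    0.9419     1.847     1.097
  solve Keq expr → x = 0.03741; check Q = 1.119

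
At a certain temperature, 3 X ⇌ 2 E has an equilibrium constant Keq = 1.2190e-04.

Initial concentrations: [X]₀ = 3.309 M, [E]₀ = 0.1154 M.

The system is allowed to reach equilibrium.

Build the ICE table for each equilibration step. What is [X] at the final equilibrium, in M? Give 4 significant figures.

[X]_eq = 3.379 M

Q₀ = 3.6755e-04 vs Keq = 1.2190e-04 ⇒ Q>K, reverse
Step 1:
                   X          E
  init         3.309     0.1154
  Δ          0.07022   -0.04682
  eq           3.379    0.06858
  solve Keq expr → x = -0.02341; check Q = 1.2190e-04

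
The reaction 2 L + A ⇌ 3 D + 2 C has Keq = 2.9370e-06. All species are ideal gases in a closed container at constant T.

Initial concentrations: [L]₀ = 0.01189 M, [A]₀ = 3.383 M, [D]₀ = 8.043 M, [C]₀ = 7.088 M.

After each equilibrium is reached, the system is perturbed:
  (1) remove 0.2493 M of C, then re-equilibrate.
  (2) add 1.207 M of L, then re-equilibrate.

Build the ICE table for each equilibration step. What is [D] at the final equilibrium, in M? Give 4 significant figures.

Q₀ = 5.4656e+07 vs Keq = 2.9370e-06 ⇒ Q>K, reverse
Step 1:
                   L          A          D          C
  Initial    0.01189      3.383      8.043      7.088
  Change       5.326      2.663     -7.988     -5.326
  Equil        5.337      6.046    0.05461      1.762
  solve Keq expr → x = -2.663; check Q = 2.9370e-06
Then remove 0.2493 M of C.
Step 2:
                   L          A          D          C
  Initial      5.337      6.046    0.05461      1.513
  Change   -0.003806  -0.001903   0.005709   0.003806
  Equil        5.334      6.044    0.06032      1.517
  solve Keq expr → x = 0.001903; check Q = 2.9370e-06
Then add 1.207 M of L.
Step 3:
                   L          A          D          C
  Initial      6.541      6.044    0.06032      1.517
  Change   -0.005709  -0.002855   0.008564   0.005709
  Equil        6.535      6.041    0.06888      1.523
  solve Keq expr → x = 0.002855; check Q = 2.9370e-06

[D]_eq = 0.06888 M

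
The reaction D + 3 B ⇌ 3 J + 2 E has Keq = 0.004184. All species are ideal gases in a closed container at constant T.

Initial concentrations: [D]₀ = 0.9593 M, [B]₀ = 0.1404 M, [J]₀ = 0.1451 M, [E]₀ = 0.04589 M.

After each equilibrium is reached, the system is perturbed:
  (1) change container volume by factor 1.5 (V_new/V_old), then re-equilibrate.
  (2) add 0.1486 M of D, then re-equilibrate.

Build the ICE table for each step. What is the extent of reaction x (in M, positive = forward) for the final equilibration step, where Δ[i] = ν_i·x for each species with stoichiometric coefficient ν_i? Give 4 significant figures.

x = 6.9876e-04 M

Q₀ = 0.002423 vs Keq = 0.004184 ⇒ Q<K, forward
Step 1:
                   D          B          J          E
  I           0.9593     0.1404     0.1451    0.04589
  C        -0.002601  -0.007803   0.007803   0.005202
  E           0.9567     0.1326     0.1529    0.05109
  solve Keq expr → x = 0.002601; check Q = 0.004184
Then change container volume by factor 1.5 (V_new/V_old).
Step 2:
                   D          B          J          E
  I           0.6378     0.0884     0.1019    0.03406
  C        -0.001327  -0.003982   0.003982   0.002655
  E           0.6365    0.08442     0.1059    0.03672
  solve Keq expr → x = 0.001327; check Q = 0.004184
Then add 0.1486 M of D.
Step 3:
                   D          B          J          E
  I           0.7851    0.08442     0.1059    0.03672
  C       -6.9876e-04  -0.002096   0.002096   0.001398
  E           0.7844    0.08232      0.108    0.03811
  solve Keq expr → x = 6.9876e-04; check Q = 0.004184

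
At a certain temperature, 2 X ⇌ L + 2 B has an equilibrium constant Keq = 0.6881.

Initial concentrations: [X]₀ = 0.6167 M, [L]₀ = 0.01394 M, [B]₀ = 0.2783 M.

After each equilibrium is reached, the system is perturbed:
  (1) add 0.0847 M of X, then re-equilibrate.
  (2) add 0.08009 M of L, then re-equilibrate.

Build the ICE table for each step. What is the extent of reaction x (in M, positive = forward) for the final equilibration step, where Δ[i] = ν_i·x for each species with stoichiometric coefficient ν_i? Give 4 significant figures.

Q₀ = 0.002839 vs Keq = 0.6881 ⇒ Q<K, forward
Step 1:
                   X          L          B
  I           0.6167    0.01394     0.2783
  C          -0.3179     0.1589     0.3179
  E           0.2988     0.1729     0.5962
  solve Keq expr → x = 0.1589; check Q = 0.6881
Then add 0.0847 M of X.
Step 2:
                   X          L          B
  I           0.3835     0.1729     0.5962
  C         -0.04341    0.02171    0.04341
  E           0.3401     0.1946     0.6396
  solve Keq expr → x = 0.02171; check Q = 0.6881
Then add 0.08009 M of L.
Step 3:
                   X          L          B
  I           0.3401     0.2747     0.6396
  C          0.03221    -0.0161   -0.03221
  E           0.3723     0.2586     0.6074
  solve Keq expr → x = -0.0161; check Q = 0.6881

x = -0.0161 M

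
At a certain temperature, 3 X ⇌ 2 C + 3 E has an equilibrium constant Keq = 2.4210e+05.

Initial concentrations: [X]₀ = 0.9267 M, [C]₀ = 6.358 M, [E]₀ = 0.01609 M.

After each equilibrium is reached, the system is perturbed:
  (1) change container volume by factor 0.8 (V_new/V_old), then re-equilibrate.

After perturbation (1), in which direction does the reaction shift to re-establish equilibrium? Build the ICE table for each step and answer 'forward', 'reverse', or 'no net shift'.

Q₀ = 2.1159e-04 vs Keq = 2.4210e+05 ⇒ Q<K, forward
Step 1:
                  X         C         E
  I          0.9267     6.358   0.01609
  C         -0.8747    0.5831    0.8747
  E         0.05201     6.941    0.8908
  solve Keq expr → x = 0.2916; check Q = 2.4210e+05
Then change container volume by factor 0.8 (V_new/V_old).
Step 2:
                  X         C         E
  I         0.06501     8.676     1.113
  C        0.009731 -0.006487 -0.009731
  E         0.07474      8.67     1.104
  solve Keq expr → x = -0.003244; check Q = 2.4210e+05

Direction: reverse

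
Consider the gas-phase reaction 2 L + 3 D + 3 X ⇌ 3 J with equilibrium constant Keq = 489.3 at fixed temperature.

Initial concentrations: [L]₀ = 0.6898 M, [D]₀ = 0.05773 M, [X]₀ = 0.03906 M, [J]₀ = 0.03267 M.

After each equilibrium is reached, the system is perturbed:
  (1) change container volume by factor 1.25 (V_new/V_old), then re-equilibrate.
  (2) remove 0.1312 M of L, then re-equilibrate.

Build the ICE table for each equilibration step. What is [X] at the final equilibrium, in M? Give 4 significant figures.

[X]_eq = 0.04519 M

Q₀ = 6391 vs Keq = 489.3 ⇒ Q>K, reverse
Step 1:
                   L          D          X          J
  I           0.6898    0.05773    0.03906    0.03267
  C         0.007468     0.0112     0.0112    -0.0112
  E           0.6973    0.06893    0.05026    0.02147
  solve Keq expr → x = -0.003734; check Q = 489.3
Then change container volume by factor 1.25 (V_new/V_old).
Step 2:
                   L          D          X          J
  I           0.5578    0.05515    0.04021    0.01717
  C         0.002311   0.003467   0.003467  -0.003467
  E           0.5601    0.05861    0.04368    0.01371
  solve Keq expr → x = -0.001156; check Q = 489.3
Then remove 0.1312 M of L.
Step 3:
                   L          D          X          J
  I           0.4289    0.05861    0.04368    0.01371
  C         0.001008   0.001512   0.001512  -0.001512
  E           0.4299    0.06012    0.04519     0.0122
  solve Keq expr → x = -5.0393e-04; check Q = 489.3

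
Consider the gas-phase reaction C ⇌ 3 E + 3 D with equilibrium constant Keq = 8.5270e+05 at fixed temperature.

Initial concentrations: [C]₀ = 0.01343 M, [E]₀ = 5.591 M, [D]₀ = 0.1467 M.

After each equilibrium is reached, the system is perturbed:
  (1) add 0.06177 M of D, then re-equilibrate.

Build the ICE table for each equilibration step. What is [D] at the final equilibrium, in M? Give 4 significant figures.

[D]_eq = 0.2488 M

Q₀ = 41.08 vs Keq = 8.5270e+05 ⇒ Q<K, forward
Step 1:
                  C         E         D
  Initial   0.01343     5.591    0.1467
  Change   -0.01343   0.04029   0.04029
  Equil   1.3692e-06     5.631     0.187
  solve Keq expr → x = 0.01343; check Q = 8.5270e+05
Then add 0.06177 M of D.
Step 2:
                  C         E         D
  Initial 1.3692e-06     5.631    0.2488
  Change  1.8543e-06 -5.5628e-06 -5.5628e-06
  Equil   3.2234e-06     5.631    0.2488
  solve Keq expr → x = -1.8543e-06; check Q = 8.5270e+05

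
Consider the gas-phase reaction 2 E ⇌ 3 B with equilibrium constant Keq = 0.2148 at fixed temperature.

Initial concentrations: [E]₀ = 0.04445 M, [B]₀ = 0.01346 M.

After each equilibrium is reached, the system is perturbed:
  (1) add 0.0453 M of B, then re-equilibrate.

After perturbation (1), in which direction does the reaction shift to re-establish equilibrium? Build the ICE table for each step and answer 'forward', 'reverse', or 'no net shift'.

Direction: reverse

Q₀ = 0.001234 vs Keq = 0.2148 ⇒ Q<K, forward
Step 1:
                    E           B
  I           0.04445     0.01346
  C          -0.02241     0.03362
  E           0.02204     0.04708
  solve Keq expr → x = 0.01121; check Q = 0.2148
Then add 0.0453 M of B.
Step 2:
                    E           B
  I           0.02204     0.09238
  C           0.01624    -0.02436
  E           0.03828     0.06802
  solve Keq expr → x = -0.008119; check Q = 0.2148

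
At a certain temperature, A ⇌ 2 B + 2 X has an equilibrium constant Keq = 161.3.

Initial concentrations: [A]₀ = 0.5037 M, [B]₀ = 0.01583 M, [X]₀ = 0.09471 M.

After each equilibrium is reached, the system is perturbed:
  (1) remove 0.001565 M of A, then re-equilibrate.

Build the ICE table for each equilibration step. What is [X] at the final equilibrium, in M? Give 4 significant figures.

Q₀ = 4.4625e-06 vs Keq = 161.3 ⇒ Q<K, forward
Step 1:
                   A          B          X
  I           0.5037    0.01583    0.09471
  C          -0.4962     0.9925     0.9925
  E         0.007451      1.008      1.087
  solve Keq expr → x = 0.4962; check Q = 161.3
Then remove 0.001565 M of A.
Step 2:
                   A          B          X
  I         0.005886      1.008      1.087
  C         0.001481  -0.002962  -0.002962
  E         0.007367      1.005      1.084
  solve Keq expr → x = -0.001481; check Q = 161.3

[X]_eq = 1.084 M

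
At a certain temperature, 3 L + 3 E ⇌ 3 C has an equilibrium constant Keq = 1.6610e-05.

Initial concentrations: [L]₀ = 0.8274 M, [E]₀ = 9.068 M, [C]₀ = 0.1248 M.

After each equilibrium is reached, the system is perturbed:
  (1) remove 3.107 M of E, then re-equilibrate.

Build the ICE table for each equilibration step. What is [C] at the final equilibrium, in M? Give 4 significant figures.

[C]_eq = 0.1257 M

Q₀ = 4.6022e-06 vs Keq = 1.6610e-05 ⇒ Q<K, forward
Step 1:
                  L         E         C
  I          0.8274     9.068    0.1248
  C        -0.05326  -0.05326   0.05326
  E          0.7741     9.015    0.1781
  solve Keq expr → x = 0.01775; check Q = 1.6610e-05
Then remove 3.107 M of E.
Step 2:
                  L         E         C
  I          0.7741     5.908    0.1781
  C         0.05237   0.05237  -0.05237
  E          0.8265      5.96    0.1257
  solve Keq expr → x = -0.01746; check Q = 1.6610e-05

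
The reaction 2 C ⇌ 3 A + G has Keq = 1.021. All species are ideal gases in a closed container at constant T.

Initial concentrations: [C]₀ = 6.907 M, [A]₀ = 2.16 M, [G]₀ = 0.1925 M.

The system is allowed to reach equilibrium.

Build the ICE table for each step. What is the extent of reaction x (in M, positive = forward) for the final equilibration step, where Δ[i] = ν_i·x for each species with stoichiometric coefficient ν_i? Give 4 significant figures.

x = 0.5106 M

Q₀ = 0.04066 vs Keq = 1.021 ⇒ Q<K, forward
Step 1:
                  C         A         G
  init        6.907      2.16    0.1925
  Δ          -1.021     1.532    0.5106
  eq          5.886     3.692    0.7031
  solve Keq expr → x = 0.5106; check Q = 1.021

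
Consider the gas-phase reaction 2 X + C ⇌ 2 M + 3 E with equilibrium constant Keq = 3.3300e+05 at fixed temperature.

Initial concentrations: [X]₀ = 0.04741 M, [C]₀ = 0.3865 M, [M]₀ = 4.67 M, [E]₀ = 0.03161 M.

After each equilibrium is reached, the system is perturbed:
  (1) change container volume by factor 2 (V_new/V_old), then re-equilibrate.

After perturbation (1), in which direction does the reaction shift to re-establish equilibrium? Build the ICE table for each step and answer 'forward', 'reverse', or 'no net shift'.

Direction: forward

Q₀ = 0.7929 vs Keq = 3.3300e+05 ⇒ Q<K, forward
Step 1:
                   X          C          M          E
  I          0.04741     0.3865       4.67    0.03161
  C         -0.04697   -0.02348    0.04697    0.07045
  E       4.4235e-04      0.363      4.717     0.1021
  solve Keq expr → x = 0.02348; check Q = 3.3300e+05
Then change container volume by factor 2 (V_new/V_old).
Step 2:
                   X          C          M          E
  I       2.2118e-04     0.1815      2.358    0.05103
  C       -1.1003e-04 -5.5015e-05 1.1003e-04 1.6504e-04
  E       1.1115e-04     0.1815      2.359     0.0512
  solve Keq expr → x = 5.5015e-05; check Q = 3.3300e+05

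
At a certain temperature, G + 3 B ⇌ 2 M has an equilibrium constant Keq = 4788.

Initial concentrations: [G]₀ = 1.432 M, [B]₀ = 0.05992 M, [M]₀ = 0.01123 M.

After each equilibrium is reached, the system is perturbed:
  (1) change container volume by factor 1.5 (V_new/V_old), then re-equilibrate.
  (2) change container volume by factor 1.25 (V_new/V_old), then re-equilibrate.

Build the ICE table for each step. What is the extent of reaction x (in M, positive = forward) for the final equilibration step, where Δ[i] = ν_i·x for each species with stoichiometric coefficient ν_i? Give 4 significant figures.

Q₀ = 0.4094 vs Keq = 4788 ⇒ Q<K, forward
Step 1:
                   G          B          M
  I            1.432    0.05992    0.01123
  C         -0.01769   -0.05307    0.03538
  E            1.414   0.006846    0.04661
  solve Keq expr → x = 0.01769; check Q = 4788
Then change container volume by factor 1.5 (V_new/V_old).
Step 2:
                   G          B          M
  I           0.9429   0.004564    0.03108
  C       4.3453e-04   0.001304 -8.6907e-04
  E           0.9433   0.005868    0.03021
  solve Keq expr → x = -4.3453e-04; check Q = 4788
Then change container volume by factor 1.25 (V_new/V_old).
Step 3:
                   G          B          M
  I           0.7546   0.004694    0.02416
  C       2.2789e-04 6.8367e-04 -4.5578e-04
  E           0.7549   0.005378    0.02371
  solve Keq expr → x = -2.2789e-04; check Q = 4788

x = -2.2789e-04 M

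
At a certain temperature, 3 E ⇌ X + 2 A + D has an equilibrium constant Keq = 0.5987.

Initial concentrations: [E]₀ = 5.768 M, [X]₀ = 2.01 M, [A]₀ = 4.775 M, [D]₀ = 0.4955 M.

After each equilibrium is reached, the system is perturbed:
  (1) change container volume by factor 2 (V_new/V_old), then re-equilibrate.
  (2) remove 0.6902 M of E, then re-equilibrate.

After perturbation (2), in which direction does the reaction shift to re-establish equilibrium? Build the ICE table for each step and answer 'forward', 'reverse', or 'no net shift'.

Direction: reverse

Q₀ = 0.1183 vs Keq = 0.5987 ⇒ Q<K, forward
Step 1:
                   E          X          A          D
  init         5.768       2.01      4.775     0.4955
  Δ           -1.085     0.3618     0.7236     0.3618
  eq           4.683      2.372      5.499     0.8573
  solve Keq expr → x = 0.3618; check Q = 0.5987
Then change container volume by factor 2 (V_new/V_old).
Step 2:
                   E          X          A          D
  init         2.341      1.186      2.749     0.4286
  Δ          -0.2468    0.08228     0.1646    0.08228
  eq           2.095      1.268      2.914     0.5109
  solve Keq expr → x = 0.08228; check Q = 0.5987
Then remove 0.6902 M of E.
Step 3:
                   E          X          A          D
  init         1.404      1.268      2.914     0.5109
  Δ           0.3527    -0.1176    -0.2351    -0.1176
  eq           1.757      1.151      2.679     0.3933
  solve Keq expr → x = -0.1176; check Q = 0.5987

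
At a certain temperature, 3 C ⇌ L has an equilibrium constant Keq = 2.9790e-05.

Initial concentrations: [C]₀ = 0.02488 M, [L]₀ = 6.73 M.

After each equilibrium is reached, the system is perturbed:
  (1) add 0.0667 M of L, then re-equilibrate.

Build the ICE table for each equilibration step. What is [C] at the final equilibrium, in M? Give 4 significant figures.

[C]_eq = 19.73 M

Q₀ = 4.3698e+05 vs Keq = 2.9790e-05 ⇒ Q>K, reverse
Step 1:
                  C         L
  init      0.02488      6.73
  Δ           19.52    -6.507
  eq          19.55    0.2225
  solve Keq expr → x = -6.507; check Q = 2.9790e-05
Then add 0.0667 M of L.
Step 2:
                  C         L
  init        19.55    0.2892
  Δ          0.1813  -0.06045
  eq          19.73    0.2288
  solve Keq expr → x = -0.06045; check Q = 2.9790e-05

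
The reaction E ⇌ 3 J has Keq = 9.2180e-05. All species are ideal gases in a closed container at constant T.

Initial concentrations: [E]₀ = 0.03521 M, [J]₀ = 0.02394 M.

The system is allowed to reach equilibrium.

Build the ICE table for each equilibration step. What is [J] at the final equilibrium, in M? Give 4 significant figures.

[J]_eq = 0.0152 M

Q₀ = 3.8968e-04 vs Keq = 9.2180e-05 ⇒ Q>K, reverse
Step 1:
                    E           J
  init        0.03521     0.02394
  Δ          0.002912   -0.008737
  eq          0.03812      0.0152
  solve Keq expr → x = -0.002912; check Q = 9.2180e-05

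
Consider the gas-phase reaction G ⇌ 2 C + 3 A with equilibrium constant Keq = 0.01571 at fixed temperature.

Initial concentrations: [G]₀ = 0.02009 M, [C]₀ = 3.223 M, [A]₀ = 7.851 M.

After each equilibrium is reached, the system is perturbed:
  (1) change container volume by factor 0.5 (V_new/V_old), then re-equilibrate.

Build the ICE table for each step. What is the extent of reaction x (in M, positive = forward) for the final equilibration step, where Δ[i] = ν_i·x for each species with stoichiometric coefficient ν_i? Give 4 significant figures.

Q₀ = 2.5022e+05 vs Keq = 0.01571 ⇒ Q>K, reverse
Step 1:
                    G           C           A
  Initial     0.02009       3.223       7.851
  Change        1.597      -3.193       -4.79
  Equil         1.617     0.02976       3.061
  solve Keq expr → x = -1.597; check Q = 0.01571
Then change container volume by factor 0.5 (V_new/V_old).
Step 2:
                    G           C           A
  Initial       3.233     0.05951       6.122
  Change      0.02217    -0.04434    -0.06651
  Equil         3.256     0.01518       6.056
  solve Keq expr → x = -0.02217; check Q = 0.01571

x = -0.02217 M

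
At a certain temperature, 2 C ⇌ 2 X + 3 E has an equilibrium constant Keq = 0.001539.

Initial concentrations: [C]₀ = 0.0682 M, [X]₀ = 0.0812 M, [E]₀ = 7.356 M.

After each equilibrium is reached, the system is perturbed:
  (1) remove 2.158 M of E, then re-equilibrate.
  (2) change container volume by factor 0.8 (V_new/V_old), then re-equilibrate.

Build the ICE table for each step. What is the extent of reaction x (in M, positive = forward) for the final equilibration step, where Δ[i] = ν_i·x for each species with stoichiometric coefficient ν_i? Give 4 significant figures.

x = -9.0540e-05 M

Q₀ = 564.2 vs Keq = 0.001539 ⇒ Q>K, reverse
Step 1:
                    C           X           E
  Initial      0.0682      0.0812       7.356
  Change       0.0809     -0.0809     -0.1213
  Equil        0.1491  3.0059e-04       7.235
  solve Keq expr → x = -0.04045; check Q = 0.001539
Then remove 2.158 M of E.
Step 2:
                    C           X           E
  Initial      0.1491  3.0059e-04       5.077
  Change  -2.1001e-04  2.1001e-04  3.1501e-04
  Equil        0.1489  5.1060e-04       5.077
  solve Keq expr → x = 1.0500e-04; check Q = 0.001539
Then change container volume by factor 0.8 (V_new/V_old).
Step 3:
                    C           X           E
  Initial      0.1861  6.3824e-04       6.346
  Change   1.8108e-04 -1.8108e-04 -2.7162e-04
  Equil        0.1863  4.5716e-04       6.346
  solve Keq expr → x = -9.0540e-05; check Q = 0.001539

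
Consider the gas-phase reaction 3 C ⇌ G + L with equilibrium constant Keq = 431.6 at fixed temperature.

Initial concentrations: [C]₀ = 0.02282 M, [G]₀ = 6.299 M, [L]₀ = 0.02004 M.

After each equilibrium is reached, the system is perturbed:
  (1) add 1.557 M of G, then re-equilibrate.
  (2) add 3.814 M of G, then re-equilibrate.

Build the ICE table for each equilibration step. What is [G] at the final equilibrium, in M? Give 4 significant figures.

Q₀ = 1.0622e+04 vs Keq = 431.6 ⇒ Q>K, reverse
Step 1:
                   C          G          L
  init       0.02282      6.299    0.02004
  Δ          0.02992  -0.009973  -0.009973
  eq         0.05274      6.289    0.01007
  solve Keq expr → x = -0.009973; check Q = 431.6
Then add 1.557 M of G.
Step 2:
                   C          G          L
  init       0.05274      7.846    0.01007
  Δ         0.002453 -8.1766e-04 -8.1766e-04
  eq         0.05519      7.845   0.009249
  solve Keq expr → x = -8.1766e-04; check Q = 431.6
Then add 3.814 M of G.
Step 3:
                   C          G          L
  init       0.05519      11.66   0.009249
  Δ         0.004328  -0.001443  -0.001443
  eq         0.05952      11.66   0.007807
  solve Keq expr → x = -0.001443; check Q = 431.6

[G]_eq = 11.66 M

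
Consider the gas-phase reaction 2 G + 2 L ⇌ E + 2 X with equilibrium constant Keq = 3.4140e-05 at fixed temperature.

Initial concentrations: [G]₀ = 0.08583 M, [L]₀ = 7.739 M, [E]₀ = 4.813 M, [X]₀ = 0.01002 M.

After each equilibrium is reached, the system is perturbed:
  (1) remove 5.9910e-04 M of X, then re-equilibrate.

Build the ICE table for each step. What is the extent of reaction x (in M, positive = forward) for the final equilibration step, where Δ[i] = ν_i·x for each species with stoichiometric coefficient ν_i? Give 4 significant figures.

x = 2.9339e-04 M

Q₀ = 0.001095 vs Keq = 3.4140e-05 ⇒ Q>K, reverse
Step 1:
                    G           L           E           X
  I           0.08583       7.739       4.813     0.01002
  C          0.008082    0.008082   -0.004041   -0.008082
  E           0.09391       7.747       4.809    0.001938
  solve Keq expr → x = -0.004041; check Q = 3.4140e-05
Then remove 5.9910e-04 M of X.
Step 2:
                    G           L           E           X
  I           0.09391       7.747       4.809    0.001339
  C       -5.8678e-04 -5.8678e-04  2.9339e-04  5.8678e-04
  E           0.09332       7.746       4.809    0.001926
  solve Keq expr → x = 2.9339e-04; check Q = 3.4140e-05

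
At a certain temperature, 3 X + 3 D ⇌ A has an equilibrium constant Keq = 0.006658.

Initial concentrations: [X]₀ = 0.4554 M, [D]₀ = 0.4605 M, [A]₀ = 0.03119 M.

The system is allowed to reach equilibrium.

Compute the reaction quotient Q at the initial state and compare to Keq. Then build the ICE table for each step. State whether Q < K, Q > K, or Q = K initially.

Q₀ = 3.382; Q > K (proceeds reverse)

Q₀ = 3.382 vs Keq = 0.006658 ⇒ Q>K, reverse
Step 1:
                  X         D         A
  Initial    0.4554    0.4605   0.03119
  Change    0.09301   0.09301    -0.031
  Equil      0.5484    0.5535 1.8623e-04
  solve Keq expr → x = -0.031; check Q = 0.006658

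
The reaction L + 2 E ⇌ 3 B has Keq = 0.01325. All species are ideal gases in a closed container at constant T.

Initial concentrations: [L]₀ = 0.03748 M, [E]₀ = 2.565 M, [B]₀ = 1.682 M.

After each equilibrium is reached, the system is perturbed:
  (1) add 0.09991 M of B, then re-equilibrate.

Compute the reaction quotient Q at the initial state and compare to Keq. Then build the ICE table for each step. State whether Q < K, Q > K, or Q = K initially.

Q₀ = 19.3; Q > K (proceeds reverse)

Q₀ = 19.3 vs Keq = 0.01325 ⇒ Q>K, reverse
Step 1:
                  L         E         B
  init      0.03748     2.565     1.682
  Δ          0.4227    0.8454    -1.268
  eq         0.4602      3.41    0.4139
  solve Keq expr → x = -0.4227; check Q = 0.01325
Then add 0.09991 M of B.
Step 2:
                  L         E         B
  init       0.4602      3.41    0.5138
  Δ         0.02889   0.05778  -0.08667
  eq         0.4891     3.468    0.4272
  solve Keq expr → x = -0.02889; check Q = 0.01325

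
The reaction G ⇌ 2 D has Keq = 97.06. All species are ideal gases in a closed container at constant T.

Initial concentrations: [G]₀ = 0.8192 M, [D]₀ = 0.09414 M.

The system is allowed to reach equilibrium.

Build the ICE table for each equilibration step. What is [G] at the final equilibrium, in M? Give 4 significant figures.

[G]_eq = 0.0289 M

Q₀ = 0.01082 vs Keq = 97.06 ⇒ Q<K, forward
Step 1:
                  G         D
  I          0.8192   0.09414
  C         -0.7903     1.581
  E          0.0289     1.675
  solve Keq expr → x = 0.7903; check Q = 97.06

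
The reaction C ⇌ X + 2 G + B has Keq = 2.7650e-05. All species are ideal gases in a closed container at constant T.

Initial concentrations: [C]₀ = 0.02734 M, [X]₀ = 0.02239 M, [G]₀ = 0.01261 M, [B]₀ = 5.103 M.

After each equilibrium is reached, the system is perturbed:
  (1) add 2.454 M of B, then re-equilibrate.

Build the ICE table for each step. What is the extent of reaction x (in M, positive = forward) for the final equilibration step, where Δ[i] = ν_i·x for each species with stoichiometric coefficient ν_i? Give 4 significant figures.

Q₀ = 6.6453e-04 vs Keq = 2.7650e-05 ⇒ Q>K, reverse
Step 1:
                  C         X         G         B
  Initial   0.02734   0.02239   0.01261     5.103
  Change   0.004735 -0.004735 -0.009471 -0.004735
  Equil     0.03208   0.01765  0.003139     5.098
  solve Keq expr → x = -0.004735; check Q = 2.7650e-05
Then add 2.454 M of B.
Step 2:
                  C         X         G         B
  Initial   0.03208   0.01765  0.003139     7.552
  Change  2.6481e-04 -2.6481e-04 -5.2962e-04 -2.6481e-04
  Equil     0.03234   0.01739  0.002609     7.552
  solve Keq expr → x = -2.6481e-04; check Q = 2.7650e-05

x = -2.6481e-04 M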